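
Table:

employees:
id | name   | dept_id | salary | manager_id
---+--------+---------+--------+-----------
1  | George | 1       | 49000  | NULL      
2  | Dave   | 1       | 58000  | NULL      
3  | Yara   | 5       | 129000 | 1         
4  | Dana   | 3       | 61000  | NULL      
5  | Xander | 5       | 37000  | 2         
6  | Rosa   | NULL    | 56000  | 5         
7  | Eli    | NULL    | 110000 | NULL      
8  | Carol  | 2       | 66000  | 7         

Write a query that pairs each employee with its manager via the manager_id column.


This is a self-join: employees is joined to a second copy of itself, matching each row's manager_id to another row's id. Use LEFT JOIN so rows with manager_id=NULL are kept.
  - employee 1 (George): manager_id=NULL -> NULL
  - employee 2 (Dave): manager_id=NULL -> NULL
  - employee 3 (Yara): manager_id=1 -> George
  - employee 4 (Dana): manager_id=NULL -> NULL
  - employee 5 (Xander): manager_id=2 -> Dave
  - employee 6 (Rosa): manager_id=5 -> Xander
  - employee 7 (Eli): manager_id=NULL -> NULL
  - employee 8 (Carol): manager_id=7 -> Eli

SQL:
SELECT a.name AS item, b.name AS manager
FROM employees a
LEFT JOIN employees b ON a.manager_id = b.id

Result:
item   | manager
-------+--------
George | NULL   
Dave   | NULL   
Yara   | George 
Dana   | NULL   
Xander | Dave   
Rosa   | Xander 
Eli    | NULL   
Carol  | Eli    


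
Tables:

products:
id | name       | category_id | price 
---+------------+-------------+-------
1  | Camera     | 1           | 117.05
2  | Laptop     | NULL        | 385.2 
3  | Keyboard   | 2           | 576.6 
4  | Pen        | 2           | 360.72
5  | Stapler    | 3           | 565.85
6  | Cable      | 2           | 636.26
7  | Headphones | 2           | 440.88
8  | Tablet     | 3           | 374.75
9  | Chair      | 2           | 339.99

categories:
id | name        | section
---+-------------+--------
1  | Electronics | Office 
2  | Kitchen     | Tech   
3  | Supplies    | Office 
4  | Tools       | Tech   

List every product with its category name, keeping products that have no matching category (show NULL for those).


LEFT JOIN keeps every row from products (the left table); where category_id has no match in categories, the category columns become NULL. Walk through each product:
  - product 1 (Camera): category_id=1 -> matches Electronics
  - product 2 (Laptop): category_id=NULL, no match -> kept with NULL
  - product 3 (Keyboard): category_id=2 -> matches Kitchen
  - product 4 (Pen): category_id=2 -> matches Kitchen
  - product 5 (Stapler): category_id=3 -> matches Supplies
  - product 6 (Cable): category_id=2 -> matches Kitchen
  - product 7 (Headphones): category_id=2 -> matches Kitchen
  - product 8 (Tablet): category_id=3 -> matches Supplies
  - product 9 (Chair): category_id=2 -> matches Kitchen
All 9 rows appear; 1 has NULL category.

SQL:
SELECT a.name, b.name AS category
FROM products a
LEFT JOIN categories b ON a.category_id = b.id

Result:
name       | category   
-----------+------------
Camera     | Electronics
Laptop     | NULL       
Keyboard   | Kitchen    
Pen        | Kitchen    
Stapler    | Supplies   
Cable      | Kitchen    
Headphones | Kitchen    
Tablet     | Supplies   
Chair      | Kitchen    


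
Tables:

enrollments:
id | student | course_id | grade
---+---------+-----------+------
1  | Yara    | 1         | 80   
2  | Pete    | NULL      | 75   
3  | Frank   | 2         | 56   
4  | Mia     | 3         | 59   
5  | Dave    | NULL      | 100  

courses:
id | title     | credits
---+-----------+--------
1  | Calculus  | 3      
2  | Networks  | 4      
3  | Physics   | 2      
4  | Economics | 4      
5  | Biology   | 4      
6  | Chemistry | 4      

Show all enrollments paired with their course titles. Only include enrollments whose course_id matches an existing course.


INNER JOIN keeps only enrollments rows whose course_id matches an id in courses. Walk through each enrollment:
  - enrollment 1 (Yara): course_id=1 -> matches Calculus
  - enrollment 2 (Pete): course_id=NULL, no match -> dropped
  - enrollment 3 (Frank): course_id=2 -> matches Networks
  - enrollment 4 (Mia): course_id=3 -> matches Physics
  - enrollment 5 (Dave): course_id=NULL, no match -> dropped
So 2 of 5 rows are dropped.

SQL:
SELECT a.student, b.title AS course
FROM enrollments a
INNER JOIN courses b ON a.course_id = b.id

Result:
student | course  
--------+---------
Yara    | Calculus
Frank   | Networks
Mia     | Physics 


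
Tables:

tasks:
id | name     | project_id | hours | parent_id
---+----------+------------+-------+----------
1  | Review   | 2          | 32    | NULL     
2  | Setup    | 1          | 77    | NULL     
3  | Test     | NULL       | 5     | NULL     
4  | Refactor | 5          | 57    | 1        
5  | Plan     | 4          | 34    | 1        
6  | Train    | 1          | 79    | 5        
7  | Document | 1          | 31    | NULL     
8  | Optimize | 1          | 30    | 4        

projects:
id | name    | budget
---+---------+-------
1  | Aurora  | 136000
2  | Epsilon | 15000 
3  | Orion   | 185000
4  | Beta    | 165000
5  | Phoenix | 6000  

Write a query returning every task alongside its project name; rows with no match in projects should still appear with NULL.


LEFT JOIN keeps every row from tasks (the left table); where project_id has no match in projects, the project columns become NULL. Walk through each task:
  - task 1 (Review): project_id=2 -> matches Epsilon
  - task 2 (Setup): project_id=1 -> matches Aurora
  - task 3 (Test): project_id=NULL, no match -> kept with NULL
  - task 4 (Refactor): project_id=5 -> matches Phoenix
  - task 5 (Plan): project_id=4 -> matches Beta
  - task 6 (Train): project_id=1 -> matches Aurora
  - task 7 (Document): project_id=1 -> matches Aurora
  - task 8 (Optimize): project_id=1 -> matches Aurora
All 8 rows appear; 1 has NULL project.

SQL:
SELECT a.name, b.name AS project
FROM tasks a
LEFT JOIN projects b ON a.project_id = b.id

Result:
name     | project
---------+--------
Review   | Epsilon
Setup    | Aurora 
Test     | NULL   
Refactor | Phoenix
Plan     | Beta   
Train    | Aurora 
Document | Aurora 
Optimize | Aurora 


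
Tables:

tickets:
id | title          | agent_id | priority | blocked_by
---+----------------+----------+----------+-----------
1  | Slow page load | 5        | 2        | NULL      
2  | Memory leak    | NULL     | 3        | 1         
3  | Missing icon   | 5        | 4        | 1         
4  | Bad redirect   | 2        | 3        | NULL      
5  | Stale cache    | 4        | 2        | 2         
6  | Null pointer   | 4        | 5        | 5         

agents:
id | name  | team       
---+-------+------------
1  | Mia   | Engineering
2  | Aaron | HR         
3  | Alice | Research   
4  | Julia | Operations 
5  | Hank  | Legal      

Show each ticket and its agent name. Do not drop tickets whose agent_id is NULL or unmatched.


LEFT JOIN keeps every row from tickets (the left table); where agent_id has no match in agents, the agent columns become NULL. Walk through each ticket:
  - ticket 1 (Slow page load): agent_id=5 -> matches Hank
  - ticket 2 (Memory leak): agent_id=NULL, no match -> kept with NULL
  - ticket 3 (Missing icon): agent_id=5 -> matches Hank
  - ticket 4 (Bad redirect): agent_id=2 -> matches Aaron
  - ticket 5 (Stale cache): agent_id=4 -> matches Julia
  - ticket 6 (Null pointer): agent_id=4 -> matches Julia
All 6 rows appear; 1 has NULL agent.

SQL:
SELECT a.title, b.name AS agent
FROM tickets a
LEFT JOIN agents b ON a.agent_id = b.id

Result:
title          | agent
---------------+------
Slow page load | Hank 
Memory leak    | NULL 
Missing icon   | Hank 
Bad redirect   | Aaron
Stale cache    | Julia
Null pointer   | Julia


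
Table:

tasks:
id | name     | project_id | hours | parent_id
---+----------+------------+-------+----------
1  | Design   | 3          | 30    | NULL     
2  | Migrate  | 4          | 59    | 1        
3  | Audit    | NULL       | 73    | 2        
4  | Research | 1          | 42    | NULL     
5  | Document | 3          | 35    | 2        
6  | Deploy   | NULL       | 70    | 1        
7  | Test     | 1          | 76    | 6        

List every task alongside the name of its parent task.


This is a self-join: tasks is joined to a second copy of itself, matching each row's parent_id to another row's id. Use LEFT JOIN so rows with parent_id=NULL are kept.
  - task 1 (Design): parent_id=NULL -> NULL
  - task 2 (Migrate): parent_id=1 -> Design
  - task 3 (Audit): parent_id=2 -> Migrate
  - task 4 (Research): parent_id=NULL -> NULL
  - task 5 (Document): parent_id=2 -> Migrate
  - task 6 (Deploy): parent_id=1 -> Design
  - task 7 (Test): parent_id=6 -> Deploy

SQL:
SELECT a.name AS item, b.name AS parent
FROM tasks a
LEFT JOIN tasks b ON a.parent_id = b.id

Result:
item     | parent 
---------+--------
Design   | NULL   
Migrate  | Design 
Audit    | Migrate
Research | NULL   
Document | Migrate
Deploy   | Design 
Test     | Deploy 


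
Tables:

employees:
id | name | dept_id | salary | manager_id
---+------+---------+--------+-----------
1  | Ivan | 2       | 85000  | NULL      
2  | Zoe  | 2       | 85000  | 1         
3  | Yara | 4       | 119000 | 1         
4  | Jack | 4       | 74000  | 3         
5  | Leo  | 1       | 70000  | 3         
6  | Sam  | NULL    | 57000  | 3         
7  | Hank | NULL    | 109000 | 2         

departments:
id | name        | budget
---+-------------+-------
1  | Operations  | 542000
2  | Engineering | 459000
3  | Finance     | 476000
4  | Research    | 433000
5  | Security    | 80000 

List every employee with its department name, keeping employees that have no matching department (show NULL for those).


LEFT JOIN keeps every row from employees (the left table); where dept_id has no match in departments, the department columns become NULL. Walk through each employee:
  - employee 1 (Ivan): dept_id=2 -> matches Engineering
  - employee 2 (Zoe): dept_id=2 -> matches Engineering
  - employee 3 (Yara): dept_id=4 -> matches Research
  - employee 4 (Jack): dept_id=4 -> matches Research
  - employee 5 (Leo): dept_id=1 -> matches Operations
  - employee 6 (Sam): dept_id=NULL, no match -> kept with NULL
  - employee 7 (Hank): dept_id=NULL, no match -> kept with NULL
All 7 rows appear; 2 have NULL department.

SQL:
SELECT a.name, b.name AS department
FROM employees a
LEFT JOIN departments b ON a.dept_id = b.id

Result:
name | department 
-----+------------
Ivan | Engineering
Zoe  | Engineering
Yara | Research   
Jack | Research   
Leo  | Operations 
Sam  | NULL       
Hank | NULL       


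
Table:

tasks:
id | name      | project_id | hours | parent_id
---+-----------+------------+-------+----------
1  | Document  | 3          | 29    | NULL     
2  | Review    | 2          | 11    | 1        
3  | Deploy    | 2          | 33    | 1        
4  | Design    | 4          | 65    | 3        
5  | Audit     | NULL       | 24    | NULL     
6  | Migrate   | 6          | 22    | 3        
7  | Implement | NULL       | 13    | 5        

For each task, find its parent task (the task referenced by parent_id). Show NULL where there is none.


This is a self-join: tasks is joined to a second copy of itself, matching each row's parent_id to another row's id. Use LEFT JOIN so rows with parent_id=NULL are kept.
  - task 1 (Document): parent_id=NULL -> NULL
  - task 2 (Review): parent_id=1 -> Document
  - task 3 (Deploy): parent_id=1 -> Document
  - task 4 (Design): parent_id=3 -> Deploy
  - task 5 (Audit): parent_id=NULL -> NULL
  - task 6 (Migrate): parent_id=3 -> Deploy
  - task 7 (Implement): parent_id=5 -> Audit

SQL:
SELECT a.name AS item, b.name AS parent
FROM tasks a
LEFT JOIN tasks b ON a.parent_id = b.id

Result:
item      | parent  
----------+---------
Document  | NULL    
Review    | Document
Deploy    | Document
Design    | Deploy  
Audit     | NULL    
Migrate   | Deploy  
Implement | Audit   


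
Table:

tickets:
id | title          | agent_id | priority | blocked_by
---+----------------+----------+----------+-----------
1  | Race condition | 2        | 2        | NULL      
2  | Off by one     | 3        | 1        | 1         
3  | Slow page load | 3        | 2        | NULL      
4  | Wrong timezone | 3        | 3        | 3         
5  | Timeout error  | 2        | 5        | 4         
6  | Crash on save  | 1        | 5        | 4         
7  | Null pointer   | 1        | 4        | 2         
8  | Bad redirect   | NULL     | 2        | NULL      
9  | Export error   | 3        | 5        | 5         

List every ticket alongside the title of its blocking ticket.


This is a self-join: tickets is joined to a second copy of itself, matching each row's blocked_by to another row's id. Use LEFT JOIN so rows with blocked_by=NULL are kept.
  - ticket 1 (Race condition): blocked_by=NULL -> NULL
  - ticket 2 (Off by one): blocked_by=1 -> Race condition
  - ticket 3 (Slow page load): blocked_by=NULL -> NULL
  - ticket 4 (Wrong timezone): blocked_by=3 -> Slow page load
  - ticket 5 (Timeout error): blocked_by=4 -> Wrong timezone
  - ticket 6 (Crash on save): blocked_by=4 -> Wrong timezone
  - ticket 7 (Null pointer): blocked_by=2 -> Off by one
  - ticket 8 (Bad redirect): blocked_by=NULL -> NULL
  - ticket 9 (Export error): blocked_by=5 -> Timeout error

SQL:
SELECT a.title AS item, b.title AS blocked_by
FROM tickets a
LEFT JOIN tickets b ON a.blocked_by = b.id

Result:
item           | blocked_by    
---------------+---------------
Race condition | NULL          
Off by one     | Race condition
Slow page load | NULL          
Wrong timezone | Slow page load
Timeout error  | Wrong timezone
Crash on save  | Wrong timezone
Null pointer   | Off by one    
Bad redirect   | NULL          
Export error   | Timeout error 


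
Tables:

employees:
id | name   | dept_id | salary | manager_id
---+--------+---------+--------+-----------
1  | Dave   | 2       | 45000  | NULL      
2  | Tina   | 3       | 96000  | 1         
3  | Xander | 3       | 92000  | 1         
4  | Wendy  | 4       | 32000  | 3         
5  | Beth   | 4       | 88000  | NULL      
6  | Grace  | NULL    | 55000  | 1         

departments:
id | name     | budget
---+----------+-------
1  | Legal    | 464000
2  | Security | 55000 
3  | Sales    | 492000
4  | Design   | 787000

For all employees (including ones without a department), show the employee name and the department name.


LEFT JOIN keeps every row from employees (the left table); where dept_id has no match in departments, the department columns become NULL. Walk through each employee:
  - employee 1 (Dave): dept_id=2 -> matches Security
  - employee 2 (Tina): dept_id=3 -> matches Sales
  - employee 3 (Xander): dept_id=3 -> matches Sales
  - employee 4 (Wendy): dept_id=4 -> matches Design
  - employee 5 (Beth): dept_id=4 -> matches Design
  - employee 6 (Grace): dept_id=NULL, no match -> kept with NULL
All 6 rows appear; 1 has NULL department.

SQL:
SELECT a.name, b.name AS department
FROM employees a
LEFT JOIN departments b ON a.dept_id = b.id

Result:
name   | department
-------+-----------
Dave   | Security  
Tina   | Sales     
Xander | Sales     
Wendy  | Design    
Beth   | Design    
Grace  | NULL      


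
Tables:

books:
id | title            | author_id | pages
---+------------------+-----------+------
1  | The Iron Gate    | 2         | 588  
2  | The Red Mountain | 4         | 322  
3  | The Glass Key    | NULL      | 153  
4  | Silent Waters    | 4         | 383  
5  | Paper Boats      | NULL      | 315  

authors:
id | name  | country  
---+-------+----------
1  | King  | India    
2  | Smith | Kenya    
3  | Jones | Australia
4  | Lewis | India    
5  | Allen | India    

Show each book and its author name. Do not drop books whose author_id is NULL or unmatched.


LEFT JOIN keeps every row from books (the left table); where author_id has no match in authors, the author columns become NULL. Walk through each book:
  - book 1 (The Iron Gate): author_id=2 -> matches Smith
  - book 2 (The Red Mountain): author_id=4 -> matches Lewis
  - book 3 (The Glass Key): author_id=NULL, no match -> kept with NULL
  - book 4 (Silent Waters): author_id=4 -> matches Lewis
  - book 5 (Paper Boats): author_id=NULL, no match -> kept with NULL
All 5 rows appear; 2 have NULL author.

SQL:
SELECT a.title, b.name AS author
FROM books a
LEFT JOIN authors b ON a.author_id = b.id

Result:
title            | author
-----------------+-------
The Iron Gate    | Smith 
The Red Mountain | Lewis 
The Glass Key    | NULL  
Silent Waters    | Lewis 
Paper Boats      | NULL  


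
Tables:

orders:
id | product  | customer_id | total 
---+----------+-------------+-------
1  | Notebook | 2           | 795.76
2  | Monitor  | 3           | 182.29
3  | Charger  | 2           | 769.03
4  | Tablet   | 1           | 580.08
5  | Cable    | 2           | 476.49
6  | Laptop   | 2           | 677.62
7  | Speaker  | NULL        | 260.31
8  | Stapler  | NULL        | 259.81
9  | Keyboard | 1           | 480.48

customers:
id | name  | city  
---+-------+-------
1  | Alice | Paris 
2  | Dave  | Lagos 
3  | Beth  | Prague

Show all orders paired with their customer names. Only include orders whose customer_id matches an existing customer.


INNER JOIN keeps only orders rows whose customer_id matches an id in customers. Walk through each order:
  - order 1 (Notebook): customer_id=2 -> matches Dave
  - order 2 (Monitor): customer_id=3 -> matches Beth
  - order 3 (Charger): customer_id=2 -> matches Dave
  - order 4 (Tablet): customer_id=1 -> matches Alice
  - order 5 (Cable): customer_id=2 -> matches Dave
  - order 6 (Laptop): customer_id=2 -> matches Dave
  - order 7 (Speaker): customer_id=NULL, no match -> dropped
  - order 8 (Stapler): customer_id=NULL, no match -> dropped
  - order 9 (Keyboard): customer_id=1 -> matches Alice
So 2 of 9 rows are dropped.

SQL:
SELECT a.product, b.name AS customer
FROM orders a
INNER JOIN customers b ON a.customer_id = b.id

Result:
product  | customer
---------+---------
Notebook | Dave    
Monitor  | Beth    
Charger  | Dave    
Tablet   | Alice   
Cable    | Dave    
Laptop   | Dave    
Keyboard | Alice   


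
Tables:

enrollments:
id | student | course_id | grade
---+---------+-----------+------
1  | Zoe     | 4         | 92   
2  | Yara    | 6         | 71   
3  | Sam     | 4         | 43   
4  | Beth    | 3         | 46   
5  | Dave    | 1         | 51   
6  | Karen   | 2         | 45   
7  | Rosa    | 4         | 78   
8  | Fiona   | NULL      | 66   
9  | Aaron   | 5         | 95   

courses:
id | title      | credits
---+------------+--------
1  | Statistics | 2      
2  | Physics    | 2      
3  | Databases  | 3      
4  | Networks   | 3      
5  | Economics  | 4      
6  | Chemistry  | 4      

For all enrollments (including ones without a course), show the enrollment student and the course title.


LEFT JOIN keeps every row from enrollments (the left table); where course_id has no match in courses, the course columns become NULL. Walk through each enrollment:
  - enrollment 1 (Zoe): course_id=4 -> matches Networks
  - enrollment 2 (Yara): course_id=6 -> matches Chemistry
  - enrollment 3 (Sam): course_id=4 -> matches Networks
  - enrollment 4 (Beth): course_id=3 -> matches Databases
  - enrollment 5 (Dave): course_id=1 -> matches Statistics
  - enrollment 6 (Karen): course_id=2 -> matches Physics
  - enrollment 7 (Rosa): course_id=4 -> matches Networks
  - enrollment 8 (Fiona): course_id=NULL, no match -> kept with NULL
  - enrollment 9 (Aaron): course_id=5 -> matches Economics
All 9 rows appear; 1 has NULL course.

SQL:
SELECT a.student, b.title AS course
FROM enrollments a
LEFT JOIN courses b ON a.course_id = b.id

Result:
student | course    
--------+-----------
Zoe     | Networks  
Yara    | Chemistry 
Sam     | Networks  
Beth    | Databases 
Dave    | Statistics
Karen   | Physics   
Rosa    | Networks  
Fiona   | NULL      
Aaron   | Economics 


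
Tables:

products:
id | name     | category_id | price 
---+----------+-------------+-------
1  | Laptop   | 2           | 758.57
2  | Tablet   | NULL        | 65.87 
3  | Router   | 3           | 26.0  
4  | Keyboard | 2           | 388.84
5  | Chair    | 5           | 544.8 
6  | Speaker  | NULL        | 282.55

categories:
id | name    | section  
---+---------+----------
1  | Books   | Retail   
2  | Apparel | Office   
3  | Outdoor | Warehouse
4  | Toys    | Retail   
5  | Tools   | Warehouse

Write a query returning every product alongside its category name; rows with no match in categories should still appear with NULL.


LEFT JOIN keeps every row from products (the left table); where category_id has no match in categories, the category columns become NULL. Walk through each product:
  - product 1 (Laptop): category_id=2 -> matches Apparel
  - product 2 (Tablet): category_id=NULL, no match -> kept with NULL
  - product 3 (Router): category_id=3 -> matches Outdoor
  - product 4 (Keyboard): category_id=2 -> matches Apparel
  - product 5 (Chair): category_id=5 -> matches Tools
  - product 6 (Speaker): category_id=NULL, no match -> kept with NULL
All 6 rows appear; 2 have NULL category.

SQL:
SELECT a.name, b.name AS category
FROM products a
LEFT JOIN categories b ON a.category_id = b.id

Result:
name     | category
---------+---------
Laptop   | Apparel 
Tablet   | NULL    
Router   | Outdoor 
Keyboard | Apparel 
Chair    | Tools   
Speaker  | NULL    


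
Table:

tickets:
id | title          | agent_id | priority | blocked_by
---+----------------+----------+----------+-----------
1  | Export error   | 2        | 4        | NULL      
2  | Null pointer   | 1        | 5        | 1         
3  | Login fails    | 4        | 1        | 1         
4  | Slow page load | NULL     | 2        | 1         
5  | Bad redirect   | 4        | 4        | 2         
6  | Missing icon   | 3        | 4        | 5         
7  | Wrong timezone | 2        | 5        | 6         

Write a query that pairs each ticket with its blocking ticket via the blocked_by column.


This is a self-join: tickets is joined to a second copy of itself, matching each row's blocked_by to another row's id. Use LEFT JOIN so rows with blocked_by=NULL are kept.
  - ticket 1 (Export error): blocked_by=NULL -> NULL
  - ticket 2 (Null pointer): blocked_by=1 -> Export error
  - ticket 3 (Login fails): blocked_by=1 -> Export error
  - ticket 4 (Slow page load): blocked_by=1 -> Export error
  - ticket 5 (Bad redirect): blocked_by=2 -> Null pointer
  - ticket 6 (Missing icon): blocked_by=5 -> Bad redirect
  - ticket 7 (Wrong timezone): blocked_by=6 -> Missing icon

SQL:
SELECT a.title AS item, b.title AS blocked_by
FROM tickets a
LEFT JOIN tickets b ON a.blocked_by = b.id

Result:
item           | blocked_by  
---------------+-------------
Export error   | NULL        
Null pointer   | Export error
Login fails    | Export error
Slow page load | Export error
Bad redirect   | Null pointer
Missing icon   | Bad redirect
Wrong timezone | Missing icon


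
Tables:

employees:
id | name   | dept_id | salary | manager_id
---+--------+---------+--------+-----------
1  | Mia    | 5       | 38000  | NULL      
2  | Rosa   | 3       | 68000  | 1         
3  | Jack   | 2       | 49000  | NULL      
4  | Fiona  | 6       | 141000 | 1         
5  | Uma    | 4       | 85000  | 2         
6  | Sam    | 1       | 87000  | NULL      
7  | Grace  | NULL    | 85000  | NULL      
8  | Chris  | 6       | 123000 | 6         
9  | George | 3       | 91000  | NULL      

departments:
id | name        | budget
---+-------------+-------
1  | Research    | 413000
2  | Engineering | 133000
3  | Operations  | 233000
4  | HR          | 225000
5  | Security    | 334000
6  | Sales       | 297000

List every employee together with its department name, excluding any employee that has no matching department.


INNER JOIN keeps only employees rows whose dept_id matches an id in departments. Walk through each employee:
  - employee 1 (Mia): dept_id=5 -> matches Security
  - employee 2 (Rosa): dept_id=3 -> matches Operations
  - employee 3 (Jack): dept_id=2 -> matches Engineering
  - employee 4 (Fiona): dept_id=6 -> matches Sales
  - employee 5 (Uma): dept_id=4 -> matches HR
  - employee 6 (Sam): dept_id=1 -> matches Research
  - employee 7 (Grace): dept_id=NULL, no match -> dropped
  - employee 8 (Chris): dept_id=6 -> matches Sales
  - employee 9 (George): dept_id=3 -> matches Operations
So 1 of 9 rows is dropped.

SQL:
SELECT a.name, b.name AS department
FROM employees a
INNER JOIN departments b ON a.dept_id = b.id

Result:
name   | department 
-------+------------
Mia    | Security   
Rosa   | Operations 
Jack   | Engineering
Fiona  | Sales      
Uma    | HR         
Sam    | Research   
Chris  | Sales      
George | Operations 


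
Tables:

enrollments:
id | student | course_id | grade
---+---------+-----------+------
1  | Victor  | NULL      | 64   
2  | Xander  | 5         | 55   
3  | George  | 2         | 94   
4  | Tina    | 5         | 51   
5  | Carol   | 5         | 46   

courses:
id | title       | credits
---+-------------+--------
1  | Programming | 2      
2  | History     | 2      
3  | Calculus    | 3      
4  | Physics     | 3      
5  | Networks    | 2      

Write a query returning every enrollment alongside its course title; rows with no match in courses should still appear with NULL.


LEFT JOIN keeps every row from enrollments (the left table); where course_id has no match in courses, the course columns become NULL. Walk through each enrollment:
  - enrollment 1 (Victor): course_id=NULL, no match -> kept with NULL
  - enrollment 2 (Xander): course_id=5 -> matches Networks
  - enrollment 3 (George): course_id=2 -> matches History
  - enrollment 4 (Tina): course_id=5 -> matches Networks
  - enrollment 5 (Carol): course_id=5 -> matches Networks
All 5 rows appear; 1 has NULL course.

SQL:
SELECT a.student, b.title AS course
FROM enrollments a
LEFT JOIN courses b ON a.course_id = b.id

Result:
student | course  
--------+---------
Victor  | NULL    
Xander  | Networks
George  | History 
Tina    | Networks
Carol   | Networks


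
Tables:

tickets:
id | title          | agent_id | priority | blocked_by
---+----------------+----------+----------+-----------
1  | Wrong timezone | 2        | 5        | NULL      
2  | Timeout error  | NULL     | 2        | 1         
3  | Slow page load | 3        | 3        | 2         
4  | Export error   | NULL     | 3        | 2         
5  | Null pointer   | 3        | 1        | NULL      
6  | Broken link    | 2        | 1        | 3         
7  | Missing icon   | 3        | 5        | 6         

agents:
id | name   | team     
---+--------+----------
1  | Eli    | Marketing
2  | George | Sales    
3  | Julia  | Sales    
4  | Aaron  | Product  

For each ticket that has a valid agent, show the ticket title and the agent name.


INNER JOIN keeps only tickets rows whose agent_id matches an id in agents. Walk through each ticket:
  - ticket 1 (Wrong timezone): agent_id=2 -> matches George
  - ticket 2 (Timeout error): agent_id=NULL, no match -> dropped
  - ticket 3 (Slow page load): agent_id=3 -> matches Julia
  - ticket 4 (Export error): agent_id=NULL, no match -> dropped
  - ticket 5 (Null pointer): agent_id=3 -> matches Julia
  - ticket 6 (Broken link): agent_id=2 -> matches George
  - ticket 7 (Missing icon): agent_id=3 -> matches Julia
So 2 of 7 rows are dropped.

SQL:
SELECT a.title, b.name AS agent
FROM tickets a
INNER JOIN agents b ON a.agent_id = b.id

Result:
title          | agent 
---------------+-------
Wrong timezone | George
Slow page load | Julia 
Null pointer   | Julia 
Broken link    | George
Missing icon   | Julia 


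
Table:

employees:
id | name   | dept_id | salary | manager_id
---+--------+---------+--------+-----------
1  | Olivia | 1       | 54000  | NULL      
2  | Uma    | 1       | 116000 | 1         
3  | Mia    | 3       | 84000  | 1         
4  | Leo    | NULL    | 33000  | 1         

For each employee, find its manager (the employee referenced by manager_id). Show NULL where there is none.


This is a self-join: employees is joined to a second copy of itself, matching each row's manager_id to another row's id. Use LEFT JOIN so rows with manager_id=NULL are kept.
  - employee 1 (Olivia): manager_id=NULL -> NULL
  - employee 2 (Uma): manager_id=1 -> Olivia
  - employee 3 (Mia): manager_id=1 -> Olivia
  - employee 4 (Leo): manager_id=1 -> Olivia

SQL:
SELECT a.name AS item, b.name AS manager
FROM employees a
LEFT JOIN employees b ON a.manager_id = b.id

Result:
item   | manager
-------+--------
Olivia | NULL   
Uma    | Olivia 
Mia    | Olivia 
Leo    | Olivia 


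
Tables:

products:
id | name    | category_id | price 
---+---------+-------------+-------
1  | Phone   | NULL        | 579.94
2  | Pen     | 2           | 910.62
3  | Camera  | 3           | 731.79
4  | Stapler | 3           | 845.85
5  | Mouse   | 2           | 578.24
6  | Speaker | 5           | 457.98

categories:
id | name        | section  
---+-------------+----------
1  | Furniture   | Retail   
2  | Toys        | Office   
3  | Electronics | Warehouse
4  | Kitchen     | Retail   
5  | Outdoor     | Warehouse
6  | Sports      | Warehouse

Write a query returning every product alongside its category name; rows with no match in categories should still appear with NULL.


LEFT JOIN keeps every row from products (the left table); where category_id has no match in categories, the category columns become NULL. Walk through each product:
  - product 1 (Phone): category_id=NULL, no match -> kept with NULL
  - product 2 (Pen): category_id=2 -> matches Toys
  - product 3 (Camera): category_id=3 -> matches Electronics
  - product 4 (Stapler): category_id=3 -> matches Electronics
  - product 5 (Mouse): category_id=2 -> matches Toys
  - product 6 (Speaker): category_id=5 -> matches Outdoor
All 6 rows appear; 1 has NULL category.

SQL:
SELECT a.name, b.name AS category
FROM products a
LEFT JOIN categories b ON a.category_id = b.id

Result:
name    | category   
--------+------------
Phone   | NULL       
Pen     | Toys       
Camera  | Electronics
Stapler | Electronics
Mouse   | Toys       
Speaker | Outdoor    


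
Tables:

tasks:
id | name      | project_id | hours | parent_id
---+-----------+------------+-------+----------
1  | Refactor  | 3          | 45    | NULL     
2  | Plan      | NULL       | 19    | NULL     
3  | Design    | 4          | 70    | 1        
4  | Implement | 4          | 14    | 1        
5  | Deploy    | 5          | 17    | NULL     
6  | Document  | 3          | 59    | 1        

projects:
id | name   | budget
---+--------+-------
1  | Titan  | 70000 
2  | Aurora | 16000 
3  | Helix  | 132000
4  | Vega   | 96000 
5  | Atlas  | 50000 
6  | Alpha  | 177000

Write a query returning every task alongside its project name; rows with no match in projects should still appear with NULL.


LEFT JOIN keeps every row from tasks (the left table); where project_id has no match in projects, the project columns become NULL. Walk through each task:
  - task 1 (Refactor): project_id=3 -> matches Helix
  - task 2 (Plan): project_id=NULL, no match -> kept with NULL
  - task 3 (Design): project_id=4 -> matches Vega
  - task 4 (Implement): project_id=4 -> matches Vega
  - task 5 (Deploy): project_id=5 -> matches Atlas
  - task 6 (Document): project_id=3 -> matches Helix
All 6 rows appear; 1 has NULL project.

SQL:
SELECT a.name, b.name AS project
FROM tasks a
LEFT JOIN projects b ON a.project_id = b.id

Result:
name      | project
----------+--------
Refactor  | Helix  
Plan      | NULL   
Design    | Vega   
Implement | Vega   
Deploy    | Atlas  
Document  | Helix  


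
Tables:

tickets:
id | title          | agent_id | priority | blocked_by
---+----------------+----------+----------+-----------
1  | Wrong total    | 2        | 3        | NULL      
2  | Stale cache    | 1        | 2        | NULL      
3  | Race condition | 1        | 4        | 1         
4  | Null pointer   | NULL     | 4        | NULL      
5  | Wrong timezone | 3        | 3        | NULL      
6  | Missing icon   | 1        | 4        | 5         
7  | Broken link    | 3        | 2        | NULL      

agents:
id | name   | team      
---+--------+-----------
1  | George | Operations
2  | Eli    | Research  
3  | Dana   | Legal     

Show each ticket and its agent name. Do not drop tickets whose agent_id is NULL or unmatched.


LEFT JOIN keeps every row from tickets (the left table); where agent_id has no match in agents, the agent columns become NULL. Walk through each ticket:
  - ticket 1 (Wrong total): agent_id=2 -> matches Eli
  - ticket 2 (Stale cache): agent_id=1 -> matches George
  - ticket 3 (Race condition): agent_id=1 -> matches George
  - ticket 4 (Null pointer): agent_id=NULL, no match -> kept with NULL
  - ticket 5 (Wrong timezone): agent_id=3 -> matches Dana
  - ticket 6 (Missing icon): agent_id=1 -> matches George
  - ticket 7 (Broken link): agent_id=3 -> matches Dana
All 7 rows appear; 1 has NULL agent.

SQL:
SELECT a.title, b.name AS agent
FROM tickets a
LEFT JOIN agents b ON a.agent_id = b.id

Result:
title          | agent 
---------------+-------
Wrong total    | Eli   
Stale cache    | George
Race condition | George
Null pointer   | NULL  
Wrong timezone | Dana  
Missing icon   | George
Broken link    | Dana  


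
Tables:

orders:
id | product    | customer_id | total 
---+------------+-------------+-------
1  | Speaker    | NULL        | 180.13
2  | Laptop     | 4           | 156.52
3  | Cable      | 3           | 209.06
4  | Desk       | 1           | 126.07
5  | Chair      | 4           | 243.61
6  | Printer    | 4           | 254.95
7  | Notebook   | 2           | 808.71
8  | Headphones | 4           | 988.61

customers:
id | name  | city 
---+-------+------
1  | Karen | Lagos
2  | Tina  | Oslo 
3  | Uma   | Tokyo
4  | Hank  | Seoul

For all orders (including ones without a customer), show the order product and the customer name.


LEFT JOIN keeps every row from orders (the left table); where customer_id has no match in customers, the customer columns become NULL. Walk through each order:
  - order 1 (Speaker): customer_id=NULL, no match -> kept with NULL
  - order 2 (Laptop): customer_id=4 -> matches Hank
  - order 3 (Cable): customer_id=3 -> matches Uma
  - order 4 (Desk): customer_id=1 -> matches Karen
  - order 5 (Chair): customer_id=4 -> matches Hank
  - order 6 (Printer): customer_id=4 -> matches Hank
  - order 7 (Notebook): customer_id=2 -> matches Tina
  - order 8 (Headphones): customer_id=4 -> matches Hank
All 8 rows appear; 1 has NULL customer.

SQL:
SELECT a.product, b.name AS customer
FROM orders a
LEFT JOIN customers b ON a.customer_id = b.id

Result:
product    | customer
-----------+---------
Speaker    | NULL    
Laptop     | Hank    
Cable      | Uma     
Desk       | Karen   
Chair      | Hank    
Printer    | Hank    
Notebook   | Tina    
Headphones | Hank    


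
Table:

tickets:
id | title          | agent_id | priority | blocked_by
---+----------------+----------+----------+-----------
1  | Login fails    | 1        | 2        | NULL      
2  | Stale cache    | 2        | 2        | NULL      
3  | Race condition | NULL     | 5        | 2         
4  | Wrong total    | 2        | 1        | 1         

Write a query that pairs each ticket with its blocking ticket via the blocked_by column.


This is a self-join: tickets is joined to a second copy of itself, matching each row's blocked_by to another row's id. Use LEFT JOIN so rows with blocked_by=NULL are kept.
  - ticket 1 (Login fails): blocked_by=NULL -> NULL
  - ticket 2 (Stale cache): blocked_by=NULL -> NULL
  - ticket 3 (Race condition): blocked_by=2 -> Stale cache
  - ticket 4 (Wrong total): blocked_by=1 -> Login fails

SQL:
SELECT a.title AS item, b.title AS blocked_by
FROM tickets a
LEFT JOIN tickets b ON a.blocked_by = b.id

Result:
item           | blocked_by 
---------------+------------
Login fails    | NULL       
Stale cache    | NULL       
Race condition | Stale cache
Wrong total    | Login fails


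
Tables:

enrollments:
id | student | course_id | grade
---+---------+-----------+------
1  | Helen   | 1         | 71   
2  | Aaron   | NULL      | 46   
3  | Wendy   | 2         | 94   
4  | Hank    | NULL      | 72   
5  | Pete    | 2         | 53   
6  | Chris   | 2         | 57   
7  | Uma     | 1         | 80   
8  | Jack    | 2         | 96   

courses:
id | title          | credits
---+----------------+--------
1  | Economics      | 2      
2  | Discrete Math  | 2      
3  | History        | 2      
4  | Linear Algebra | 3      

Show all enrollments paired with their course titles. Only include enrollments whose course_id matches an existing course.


INNER JOIN keeps only enrollments rows whose course_id matches an id in courses. Walk through each enrollment:
  - enrollment 1 (Helen): course_id=1 -> matches Economics
  - enrollment 2 (Aaron): course_id=NULL, no match -> dropped
  - enrollment 3 (Wendy): course_id=2 -> matches Discrete Math
  - enrollment 4 (Hank): course_id=NULL, no match -> dropped
  - enrollment 5 (Pete): course_id=2 -> matches Discrete Math
  - enrollment 6 (Chris): course_id=2 -> matches Discrete Math
  - enrollment 7 (Uma): course_id=1 -> matches Economics
  - enrollment 8 (Jack): course_id=2 -> matches Discrete Math
So 2 of 8 rows are dropped.

SQL:
SELECT a.student, b.title AS course
FROM enrollments a
INNER JOIN courses b ON a.course_id = b.id

Result:
student | course       
--------+--------------
Helen   | Economics    
Wendy   | Discrete Math
Pete    | Discrete Math
Chris   | Discrete Math
Uma     | Economics    
Jack    | Discrete Math


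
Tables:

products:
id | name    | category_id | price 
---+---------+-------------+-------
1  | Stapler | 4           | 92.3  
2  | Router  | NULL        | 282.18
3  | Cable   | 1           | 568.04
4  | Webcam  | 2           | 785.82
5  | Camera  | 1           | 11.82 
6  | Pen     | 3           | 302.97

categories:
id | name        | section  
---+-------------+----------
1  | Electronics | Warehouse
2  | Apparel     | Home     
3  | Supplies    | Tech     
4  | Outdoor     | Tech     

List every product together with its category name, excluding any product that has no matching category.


INNER JOIN keeps only products rows whose category_id matches an id in categories. Walk through each product:
  - product 1 (Stapler): category_id=4 -> matches Outdoor
  - product 2 (Router): category_id=NULL, no match -> dropped
  - product 3 (Cable): category_id=1 -> matches Electronics
  - product 4 (Webcam): category_id=2 -> matches Apparel
  - product 5 (Camera): category_id=1 -> matches Electronics
  - product 6 (Pen): category_id=3 -> matches Supplies
So 1 of 6 rows is dropped.

SQL:
SELECT a.name, b.name AS category
FROM products a
INNER JOIN categories b ON a.category_id = b.id

Result:
name    | category   
--------+------------
Stapler | Outdoor    
Cable   | Electronics
Webcam  | Apparel    
Camera  | Electronics
Pen     | Supplies   


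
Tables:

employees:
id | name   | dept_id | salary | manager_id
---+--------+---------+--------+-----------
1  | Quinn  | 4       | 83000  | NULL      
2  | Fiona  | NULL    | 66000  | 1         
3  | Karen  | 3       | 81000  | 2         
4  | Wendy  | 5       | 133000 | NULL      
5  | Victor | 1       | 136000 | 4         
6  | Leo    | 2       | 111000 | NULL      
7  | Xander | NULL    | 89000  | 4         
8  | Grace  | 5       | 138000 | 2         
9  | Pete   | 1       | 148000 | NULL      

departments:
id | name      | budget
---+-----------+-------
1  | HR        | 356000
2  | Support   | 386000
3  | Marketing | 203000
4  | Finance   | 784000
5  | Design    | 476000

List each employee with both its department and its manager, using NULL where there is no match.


Two LEFT JOINs from the same base table employees: one to departments via dept_id, one to employees itself via manager_id. Both are LEFT so every employee is preserved.
Match against departments:
  - employee 1 (Quinn): dept_id=4 -> matches Finance
  - employee 2 (Fiona): dept_id=NULL, no match -> kept with NULL
  - employee 3 (Karen): dept_id=3 -> matches Marketing
  - employee 4 (Wendy): dept_id=5 -> matches Design
  - employee 5 (Victor): dept_id=1 -> matches HR
  - employee 6 (Leo): dept_id=2 -> matches Support
  - employee 7 (Xander): dept_id=NULL, no match -> kept with NULL
  - employee 8 (Grace): dept_id=5 -> matches Design
  - employee 9 (Pete): dept_id=1 -> matches HR
Match against employees (self):
  - employee 1 (Quinn): manager_id=NULL -> NULL
  - employee 2 (Fiona): manager_id=1 -> Quinn
  - employee 3 (Karen): manager_id=2 -> Fiona
  - employee 4 (Wendy): manager_id=NULL -> NULL
  - employee 5 (Victor): manager_id=4 -> Wendy
  - employee 6 (Leo): manager_id=NULL -> NULL
  - employee 7 (Xander): manager_id=4 -> Wendy
  - employee 8 (Grace): manager_id=2 -> Fiona
  - employee 9 (Pete): manager_id=NULL -> NULL

SQL:
SELECT a.name, b.name AS department, c.name AS manager
FROM employees a
LEFT JOIN departments b ON a.dept_id = b.id
LEFT JOIN employees c ON a.manager_id = c.id

Result:
name   | department | manager
-------+------------+--------
Quinn  | Finance    | NULL   
Fiona  | NULL       | Quinn  
Karen  | Marketing  | Fiona  
Wendy  | Design     | NULL   
Victor | HR         | Wendy  
Leo    | Support    | NULL   
Xander | NULL       | Wendy  
Grace  | Design     | Fiona  
Pete   | HR         | NULL   
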